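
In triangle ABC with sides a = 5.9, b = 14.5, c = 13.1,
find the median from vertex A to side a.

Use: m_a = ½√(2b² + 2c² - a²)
m_a = ½√(2·14.5² + 2·13.1² - 5.9²)
m_a = ½√(420.5 + 343.22 - 34.81) = ½√728.91 = 13.5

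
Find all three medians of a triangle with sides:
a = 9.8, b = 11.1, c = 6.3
Using m_x = ½√(2y² + 2z² - x²):
m_a = ½√(2·11.1² + 2·6.3² - 9.8²) = ½√229.76 = 7.579
m_b = ½√(2·9.8² + 2·6.3² - 11.1²) = ½√148.25 = 6.088
m_c = ½√(2·9.8² + 2·11.1² - 6.3²) = ½√398.81 = 9.985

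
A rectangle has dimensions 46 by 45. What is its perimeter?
Perimeter = 2 * (length + width)
Perimeter = 2 * (46 + 45)
Perimeter = 2 * 91
Perimeter = 182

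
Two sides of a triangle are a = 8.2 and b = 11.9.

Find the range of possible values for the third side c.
By the triangle inequality: |a - b| < c < a + b
|8.2 - 11.9| < c < 8.2 + 11.9
3.7 < c < 20.1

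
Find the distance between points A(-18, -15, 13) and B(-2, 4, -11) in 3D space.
d = √[(16)² + (19)² + (-24)²] = √1193 = 34.54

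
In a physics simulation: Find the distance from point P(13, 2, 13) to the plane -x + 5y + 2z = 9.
d = |(-1)(13) + 5(2) + 2(13) - (9)| / √((-1)² + 5² + 2²) = 14/√30 = 2.556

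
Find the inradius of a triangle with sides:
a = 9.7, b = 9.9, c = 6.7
s = (a+b+c)/2 = (9.7+9.9+6.7)/2 = 13.15
Area = √(s(s-a)(s-b)(s-c)) = √(13.15·3.45·3.25·6.45) = 30.8386
r = Area/s = 30.8386/13.15 = 2.345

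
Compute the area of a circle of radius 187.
Area = pi * r²
Area = pi * 187²
Area = pi * 34969
Area = 109858.35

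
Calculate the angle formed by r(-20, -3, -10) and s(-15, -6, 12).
r·s = 198, |r|² = 509, |s|² = 405
cos θ = 198/√206145 ≈ 0.4361
θ ≈ 64.15°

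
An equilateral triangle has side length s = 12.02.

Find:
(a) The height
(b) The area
(a) Height h = s·√3/2 = 12.02·√3/2 = 10.41
(b) Area = (√3/4)·s² = (√3/4)·12.02² = (√3/4)·144.48 = 62.56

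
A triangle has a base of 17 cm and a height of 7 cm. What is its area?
Area = (1/2) * base * height
Area = (1/2) * 17 * 7
Area = 59.50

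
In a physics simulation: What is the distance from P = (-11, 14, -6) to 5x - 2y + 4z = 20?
d = |5(-11) + (-2)(14) + 4(-6) - (20)| / √(5² + (-2)² + 4²) = 127/√45 = 18.93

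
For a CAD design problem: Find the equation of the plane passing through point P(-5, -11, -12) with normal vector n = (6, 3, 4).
d = n·P = (6)(-5) + (3)(-11) + (4)(-12) = -111
Plane: 6x + 3y + 4z = -111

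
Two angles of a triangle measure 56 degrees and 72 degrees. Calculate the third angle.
Sum of angles in a triangle = 180 degrees
Third angle = 180 - 56 - 72
Third angle = 52 degrees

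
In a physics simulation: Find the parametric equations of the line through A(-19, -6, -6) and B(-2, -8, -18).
Direction vector d = B - A = (17, -2, -12)
x = -19 + 17t, y = -6 - 2t, z = -6 - 12t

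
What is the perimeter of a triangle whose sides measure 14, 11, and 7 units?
Perimeter = sum of all sides
Perimeter = 14 + 11 + 7
Perimeter = 32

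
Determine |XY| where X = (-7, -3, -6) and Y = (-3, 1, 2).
d = √[(4)² + (4)² + (8)²] = √96 = 9.798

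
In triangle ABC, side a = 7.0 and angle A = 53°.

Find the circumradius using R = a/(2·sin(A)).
R = a/(2·sin(A)) = 7.0/(2·sin(53°))
R = 7.0/(2·0.798636) = 7.0/1.597271 = 4.382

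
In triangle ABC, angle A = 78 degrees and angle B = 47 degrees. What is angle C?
Sum of angles in a triangle = 180 degrees
Third angle = 180 - 78 - 47
Third angle = 55 degrees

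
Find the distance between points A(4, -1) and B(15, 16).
Using the distance formula: d = sqrt((x₂-x₁)² + (y₂-y₁)²)
dx = 15 - 4 = 11
dy = 16 - (-1) = 17
d = sqrt(11² + 17²) = sqrt(121 + 289) = sqrt(410) = 20.25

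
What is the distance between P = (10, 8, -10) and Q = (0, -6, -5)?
d = √[(-10)² + (-14)² + (5)²] = √321 = 17.92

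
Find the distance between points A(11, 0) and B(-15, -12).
Using the distance formula: d = sqrt((x₂-x₁)² + (y₂-y₁)²)
dx = (-15) - 11 = -26
dy = (-12) - 0 = -12
d = sqrt((-26)² + (-12)²) = sqrt(676 + 144) = sqrt(820) = 28.64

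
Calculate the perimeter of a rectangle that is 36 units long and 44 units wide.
Perimeter = 2 * (length + width)
Perimeter = 2 * (36 + 44)
Perimeter = 2 * 80
Perimeter = 160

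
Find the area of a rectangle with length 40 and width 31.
Area = length * width
Area = 40 * 31
Area = 1240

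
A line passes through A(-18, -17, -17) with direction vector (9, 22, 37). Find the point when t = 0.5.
P(0.5) = (-18 + 9(0.5), -17 + 22(0.5), -17 + 37(0.5)) = (-13.5, -6, 1.5)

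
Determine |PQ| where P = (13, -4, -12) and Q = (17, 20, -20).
d = √[(4)² + (24)² + (-8)²] = √656 = 25.61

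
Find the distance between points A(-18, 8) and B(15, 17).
Using the distance formula: d = sqrt((x₂-x₁)² + (y₂-y₁)²)
dx = 15 - (-18) = 33
dy = 17 - 8 = 9
d = sqrt(33² + 9²) = sqrt(1089 + 81) = sqrt(1170) = 34.21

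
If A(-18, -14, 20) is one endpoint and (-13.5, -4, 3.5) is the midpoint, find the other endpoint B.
B = (2×(-13.5) - (-18), 2×(-4) - (-14), 2×3.5 - 20) = (-9, 6, -13)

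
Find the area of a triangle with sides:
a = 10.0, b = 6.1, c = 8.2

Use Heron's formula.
s = (a+b+c)/2 = (10.0+6.1+8.2)/2 = 12.15
A = √(s(s-a)(s-b)(s-c)) = √(12.15·2.15·6.05·3.95)
A = √624.262 = 24.99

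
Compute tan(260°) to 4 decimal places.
tan(260 degrees) = 5.6713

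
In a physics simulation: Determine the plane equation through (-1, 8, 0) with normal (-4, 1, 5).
d = n·P = (-4)(-1) + (1)(8) + (5)(0) = 12
Plane: -4x + y + 5z = 12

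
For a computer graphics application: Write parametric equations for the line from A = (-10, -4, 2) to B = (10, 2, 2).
Direction vector d = B - A = (20, 6, 0)
x = -10 + 20t, y = -4 + 6t, z = 2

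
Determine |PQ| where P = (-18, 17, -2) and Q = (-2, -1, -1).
d = √[(16)² + (-18)² + (1)²] = √581 = 24.1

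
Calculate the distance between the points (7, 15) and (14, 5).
Using the distance formula: d = sqrt((x₂-x₁)² + (y₂-y₁)²)
dx = 14 - 7 = 7
dy = 5 - 15 = -10
d = sqrt(7² + (-10)²) = sqrt(49 + 100) = sqrt(149) = 12.21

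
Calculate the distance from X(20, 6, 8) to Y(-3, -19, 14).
d = √[(-23)² + (-25)² + (6)²] = √1190 = 34.5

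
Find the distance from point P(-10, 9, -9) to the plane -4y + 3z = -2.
d = |0(-10) + (-4)(9) + 3(-9) - (-2)| / √(0² + (-4)² + 3²) = 61/√25 = 12.2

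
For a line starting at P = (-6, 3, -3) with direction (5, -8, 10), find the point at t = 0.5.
P(0.5) = (-6 + 5(0.5), 3 + (-8)(0.5), -3 + 10(0.5)) = (-3.5, -1, 2)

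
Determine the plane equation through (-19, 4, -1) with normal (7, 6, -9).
d = n·P = (7)(-19) + (6)(4) + (-9)(-1) = -100
Plane: 7x + 6y - 9z = -100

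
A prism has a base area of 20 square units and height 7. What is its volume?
Volume = base area * height
Volume = 20 * 7
Volume = 140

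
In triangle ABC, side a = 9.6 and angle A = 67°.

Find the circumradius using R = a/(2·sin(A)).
R = a/(2·sin(A)) = 9.6/(2·sin(67°))
R = 9.6/(2·0.920505) = 9.6/1.841010 = 5.215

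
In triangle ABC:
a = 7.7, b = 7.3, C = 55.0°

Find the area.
Using A = ½ab·sin(C):
A = ½·7.7·7.3·sin(55.0°) = ½·56.21·0.819152 = 23.02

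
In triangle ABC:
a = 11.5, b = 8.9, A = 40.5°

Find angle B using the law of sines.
sin(B)/b = sin(A)/a
sin(B) = b·sin(A)/a = 8.9·sin(40.5°)/11.5 = 0.502616
B = arcsin(0.502616) = 30.17°  (b ≤ a, so B ≤ A and the acute solution is unique)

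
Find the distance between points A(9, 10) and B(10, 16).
Using the distance formula: d = sqrt((x₂-x₁)² + (y₂-y₁)²)
dx = 10 - 9 = 1
dy = 16 - 10 = 6
d = sqrt(1² + 6²) = sqrt(1 + 36) = sqrt(37) = 6.08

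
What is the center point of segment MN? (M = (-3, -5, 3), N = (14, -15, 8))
Midpoint = ((-3+14)/2, (-5-15)/2, (3+8)/2) = (5.5, -10, 5.5)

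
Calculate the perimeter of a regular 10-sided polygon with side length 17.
Perimeter = number of sides * side length
Perimeter = 10 * 17
Perimeter = 170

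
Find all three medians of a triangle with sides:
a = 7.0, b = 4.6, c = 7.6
Using m_x = ½√(2y² + 2z² - x²):
m_a = ½√(2·4.6² + 2·7.6² - 7.0²) = ½√108.84 = 5.216
m_b = ½√(2·7.0² + 2·7.6² - 4.6²) = ½√192.36 = 6.935
m_c = ½√(2·7.0² + 2·4.6² - 7.6²) = ½√82.56 = 4.543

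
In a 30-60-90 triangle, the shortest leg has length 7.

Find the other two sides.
Long leg = 7√3 = 12.12, Hypotenuse = 14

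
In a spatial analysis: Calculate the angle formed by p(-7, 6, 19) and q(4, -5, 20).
p·q = 322, |p|² = 446, |q|² = 441
cos θ = 322/√196686 ≈ 0.7261
θ ≈ 43.44°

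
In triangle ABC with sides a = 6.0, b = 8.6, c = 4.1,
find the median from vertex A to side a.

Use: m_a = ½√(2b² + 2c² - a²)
m_a = ½√(2·8.6² + 2·4.1² - 6.0²)
m_a = ½√(147.92 + 33.62 - 36) = ½√145.54 = 6.032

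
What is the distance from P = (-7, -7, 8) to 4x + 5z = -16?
d = |4(-7) + 0(-7) + 5(8) - (-16)| / √(4² + 0² + 5²) = 28/√41 = 4.373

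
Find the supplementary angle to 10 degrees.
Supplementary angles sum to 180 degrees.
Other angle = 180 - 10
Other angle = 170 degrees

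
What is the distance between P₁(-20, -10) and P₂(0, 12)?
Using the distance formula: d = sqrt((x₂-x₁)² + (y₂-y₁)²)
dx = 0 - (-20) = 20
dy = 12 - (-10) = 22
d = sqrt(20² + 22²) = sqrt(400 + 484) = sqrt(884) = 29.73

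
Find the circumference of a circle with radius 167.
Circumference = 2 * pi * r
Circumference = 2 * pi * 167
Circumference = 1049.29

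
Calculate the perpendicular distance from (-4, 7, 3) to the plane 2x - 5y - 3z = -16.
d = |2(-4) + (-5)(7) + (-3)(3) - (-16)| / √(2² + (-5)² + (-3)²) = 36/√38 = 5.84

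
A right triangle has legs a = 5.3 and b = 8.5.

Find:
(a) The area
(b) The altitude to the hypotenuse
(a) Area = ½ab = ½·5.3·8.5 = 22.525
(b) Hypotenuse c = √(5.3² + 8.5²) = √100.34 = 10.017
    Area = ½·c·h_c  →  h_c = 2·Area/c = 2·22.525/10.017 = 4.497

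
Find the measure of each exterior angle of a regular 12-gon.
Exterior angle of a regular n-gon = 360/n
Exterior angle = 360/12
Exterior angle = 30 degrees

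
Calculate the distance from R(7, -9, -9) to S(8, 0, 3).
d = √[(1)² + (9)² + (12)²] = √226 = 15.03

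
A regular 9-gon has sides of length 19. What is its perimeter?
Perimeter = number of sides * side length
Perimeter = 9 * 19
Perimeter = 171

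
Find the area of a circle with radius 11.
Area = pi * r²
Area = pi * 11²
Area = pi * 121
Area = 380.13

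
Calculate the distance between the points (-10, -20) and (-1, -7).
Using the distance formula: d = sqrt((x₂-x₁)² + (y₂-y₁)²)
dx = (-1) - (-10) = 9
dy = (-7) - (-20) = 13
d = sqrt(9² + 13²) = sqrt(81 + 169) = sqrt(250) = 15.81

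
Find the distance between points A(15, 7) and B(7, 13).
Using the distance formula: d = sqrt((x₂-x₁)² + (y₂-y₁)²)
dx = 7 - 15 = -8
dy = 13 - 7 = 6
d = sqrt((-8)² + 6²) = sqrt(64 + 36) = sqrt(100) = 10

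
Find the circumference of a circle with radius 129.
Circumference = 2 * pi * r
Circumference = 2 * pi * 129
Circumference = 810.53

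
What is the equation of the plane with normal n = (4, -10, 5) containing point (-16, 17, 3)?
d = n·P = (4)(-16) + (-10)(17) + (5)(3) = -219
Plane: 4x - 10y + 5z = -219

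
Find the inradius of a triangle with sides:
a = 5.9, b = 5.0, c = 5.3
s = (a+b+c)/2 = (5.9+5.0+5.3)/2 = 8.1
Area = √(s(s-a)(s-b)(s-c)) = √(8.1·2.2·3.1·2.8) = 12.4369
r = Area/s = 12.4369/8.1 = 1.535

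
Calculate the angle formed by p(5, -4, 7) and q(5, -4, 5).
p·q = 76, |p|² = 90, |q|² = 66
cos θ = 76/√5940 ≈ 0.9861
θ ≈ 9.565°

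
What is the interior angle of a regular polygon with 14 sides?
Interior angle of a regular n-gon = (n-2)*180/n
Interior angle = (14-2)*180/14
Interior angle = 12*180/14
Interior angle = 2160/14
Interior angle = 154.29 degrees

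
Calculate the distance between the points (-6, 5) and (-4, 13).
Using the distance formula: d = sqrt((x₂-x₁)² + (y₂-y₁)²)
dx = (-4) - (-6) = 2
dy = 13 - 5 = 8
d = sqrt(2² + 8²) = sqrt(4 + 64) = sqrt(68) = 8.25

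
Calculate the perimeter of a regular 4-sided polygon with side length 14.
Perimeter = number of sides * side length
Perimeter = 4 * 14
Perimeter = 56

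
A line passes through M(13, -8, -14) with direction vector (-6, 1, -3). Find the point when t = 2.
P(2) = (13 + (-6)(2), -8 + 1(2), -14 + (-3)(2)) = (1, -6, -20)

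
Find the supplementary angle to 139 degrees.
Supplementary angles sum to 180 degrees.
Other angle = 180 - 139
Other angle = 41 degrees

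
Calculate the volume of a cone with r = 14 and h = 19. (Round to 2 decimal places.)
Volume = (1/3) * pi * r² * h
Volume = (1/3) * pi * 14² * 19
Volume = (1/3) * pi * 196 * 19
Volume = (1/3) * pi * 3724
Volume = 3899.76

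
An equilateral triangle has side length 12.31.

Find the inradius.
For an equilateral triangle, r = s/(2√3) where s is the side.
r = 12.31/(2√3) = 12.31/3.464102 = 3.554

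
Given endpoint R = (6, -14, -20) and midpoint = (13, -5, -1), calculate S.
S = (2×13 - 6, 2×(-5) - (-14), 2×(-1) - (-20)) = (20, 4, 18)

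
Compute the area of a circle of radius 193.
Area = pi * r²
Area = pi * 193²
Area = pi * 37249
Area = 117021.18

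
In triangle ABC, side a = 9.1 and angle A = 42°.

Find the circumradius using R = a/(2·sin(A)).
R = a/(2·sin(A)) = 9.1/(2·sin(42°))
R = 9.1/(2·0.669131) = 9.1/1.338261 = 6.8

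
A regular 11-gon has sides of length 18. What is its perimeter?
Perimeter = number of sides * side length
Perimeter = 11 * 18
Perimeter = 198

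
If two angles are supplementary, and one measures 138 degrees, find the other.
Supplementary angles sum to 180 degrees.
Other angle = 180 - 138
Other angle = 42 degrees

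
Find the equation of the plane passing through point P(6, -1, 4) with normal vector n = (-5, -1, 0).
d = n·P = (-5)(6) + (-1)(-1) + (0)(4) = -29
Plane: -5x - y = -29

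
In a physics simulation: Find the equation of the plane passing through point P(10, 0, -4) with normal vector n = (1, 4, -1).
d = n·P = (1)(10) + (4)(0) + (-1)(-4) = 14
Plane: x + 4y - z = 14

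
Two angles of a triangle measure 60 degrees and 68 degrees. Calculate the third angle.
Sum of angles in a triangle = 180 degrees
Third angle = 180 - 60 - 68
Third angle = 52 degrees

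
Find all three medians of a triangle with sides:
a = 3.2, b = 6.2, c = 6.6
Using m_x = ½√(2y² + 2z² - x²):
m_a = ½√(2·6.2² + 2·6.6² - 3.2²) = ½√153.76 = 6.2
m_b = ½√(2·3.2² + 2·6.6² - 6.2²) = ½√69.16 = 4.158
m_c = ½√(2·3.2² + 2·6.2² - 6.6²) = ½√53.8 = 3.667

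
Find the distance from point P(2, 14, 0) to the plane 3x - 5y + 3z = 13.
d = |3(2) + (-5)(14) + 3(0) - (13)| / √(3² + (-5)² + 3²) = 77/√43 = 11.74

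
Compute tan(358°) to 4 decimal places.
tan(358 degrees) = -0.0349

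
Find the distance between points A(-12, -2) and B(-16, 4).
Using the distance formula: d = sqrt((x₂-x₁)² + (y₂-y₁)²)
dx = (-16) - (-12) = -4
dy = 4 - (-2) = 6
d = sqrt((-4)² + 6²) = sqrt(16 + 36) = sqrt(52) = 7.21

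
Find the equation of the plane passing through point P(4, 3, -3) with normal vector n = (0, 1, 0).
d = n·P = (0)(4) + (1)(3) + (0)(-3) = 3
Plane: y = 3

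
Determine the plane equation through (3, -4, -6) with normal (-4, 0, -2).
d = n·P = (-4)(3) + (0)(-4) + (-2)(-6) = 0
Plane: -4x - 2z = 0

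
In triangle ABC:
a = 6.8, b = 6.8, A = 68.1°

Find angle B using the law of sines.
sin(B)/b = sin(A)/a
sin(B) = b·sin(A)/a = 6.8·sin(68.1°)/6.8 = 0.927836
B = arcsin(0.927836) = 68.1°  (b ≤ a, so B ≤ A and the acute solution is unique)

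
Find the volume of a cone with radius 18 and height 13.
Volume = (1/3) * pi * r² * h
Volume = (1/3) * pi * 18² * 13
Volume = (1/3) * pi * 324 * 13
Volume = (1/3) * pi * 4212
Volume = 4410.80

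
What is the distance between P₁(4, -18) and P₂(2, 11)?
Using the distance formula: d = sqrt((x₂-x₁)² + (y₂-y₁)²)
dx = 2 - 4 = -2
dy = 11 - (-18) = 29
d = sqrt((-2)² + 29²) = sqrt(4 + 841) = sqrt(845) = 29.07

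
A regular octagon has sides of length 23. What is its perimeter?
Perimeter = number of sides * side length
Perimeter = 8 * 23
Perimeter = 184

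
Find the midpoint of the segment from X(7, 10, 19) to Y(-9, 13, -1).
Midpoint = ((7-9)/2, (10+13)/2, (19-1)/2) = (-1, 11.5, 9)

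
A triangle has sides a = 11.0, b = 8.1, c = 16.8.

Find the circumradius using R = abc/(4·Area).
s = (a+b+c)/2 = 17.95
Area = √(s(s-a)(s-b)(s-c)) = √(17.95·6.95·9.85·1.15) = 37.5917
R = abc/(4·Area) = (11.0·8.1·16.8)/(4·37.5917) = 1496.88/150.3668 = 9.955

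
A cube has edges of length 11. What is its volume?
Volume = s³
Volume = 11³
Volume = 1331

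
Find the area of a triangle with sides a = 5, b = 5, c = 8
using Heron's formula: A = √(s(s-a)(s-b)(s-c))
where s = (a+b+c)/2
s = (5+5+8)/2 = 9
A = √(9·4·4·1) = √144 = 12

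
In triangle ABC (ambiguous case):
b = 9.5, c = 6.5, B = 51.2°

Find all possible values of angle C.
sin(C)/c = sin(B)/b  →  sin(C) = c·sin(B)/b = 6.5·sin(51.2°)/9.5 = 0.533231
C₁ = arcsin(0.533231) = 32.22°,  C₂ = 180° - C₁ = 147.78°
Check C₂: A = 180° - 51.2° - 147.78° = -18.98° ≤ 0, rejected
C = 32.22° (one solution)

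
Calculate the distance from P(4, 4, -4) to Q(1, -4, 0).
d = √[(-3)² + (-8)² + (4)²] = √89 = 9.434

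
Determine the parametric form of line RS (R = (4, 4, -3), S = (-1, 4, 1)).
Direction vector d = S - R = (-5, 0, 4)
x = 4 - 5t, y = 4, z = -3 + 4t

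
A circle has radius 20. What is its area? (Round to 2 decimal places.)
Area = pi * r²
Area = pi * 20²
Area = pi * 400
Area = 1256.64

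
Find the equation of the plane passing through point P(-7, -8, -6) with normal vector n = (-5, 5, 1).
d = n·P = (-5)(-7) + (5)(-8) + (1)(-6) = -11
Plane: -5x + 5y + z = -11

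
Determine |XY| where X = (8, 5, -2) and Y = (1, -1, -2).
d = √[(-7)² + (-6)² + (0)²] = √85 = 9.22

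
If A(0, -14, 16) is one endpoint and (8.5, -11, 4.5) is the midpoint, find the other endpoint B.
B = (2×8.5 - 0, 2×(-11) - (-14), 2×4.5 - 16) = (17, -8, -7)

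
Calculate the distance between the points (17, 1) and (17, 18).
Using the distance formula: d = sqrt((x₂-x₁)² + (y₂-y₁)²)
dx = 17 - 17 = 0
dy = 18 - 1 = 17
d = sqrt(0² + 17²) = sqrt(0 + 289) = sqrt(289) = 17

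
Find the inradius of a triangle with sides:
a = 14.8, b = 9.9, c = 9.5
s = (a+b+c)/2 = (14.8+9.9+9.5)/2 = 17.1
Area = √(s(s-a)(s-b)(s-c)) = √(17.1·2.3·7.2·7.6) = 46.3911
r = Area/s = 46.3911/17.1 = 2.713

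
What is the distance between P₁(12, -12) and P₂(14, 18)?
Using the distance formula: d = sqrt((x₂-x₁)² + (y₂-y₁)²)
dx = 14 - 12 = 2
dy = 18 - (-12) = 30
d = sqrt(2² + 30²) = sqrt(4 + 900) = sqrt(904) = 30.07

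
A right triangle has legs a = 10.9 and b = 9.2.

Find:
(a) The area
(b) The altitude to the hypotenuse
(a) Area = ½ab = ½·10.9·9.2 = 50.14
(b) Hypotenuse c = √(10.9² + 9.2²) = √203.45 = 14.2636
    Area = ½·c·h_c  →  h_c = 2·Area/c = 2·50.14/14.2636 = 7.03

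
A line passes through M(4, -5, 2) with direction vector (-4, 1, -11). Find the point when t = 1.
P(1) = (4 + (-4)(1), -5 + 1(1), 2 + (-11)(1)) = (0, -4, -9)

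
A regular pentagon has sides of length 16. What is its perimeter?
Perimeter = number of sides * side length
Perimeter = 5 * 16
Perimeter = 80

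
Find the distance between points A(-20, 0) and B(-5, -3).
Using the distance formula: d = sqrt((x₂-x₁)² + (y₂-y₁)²)
dx = (-5) - (-20) = 15
dy = (-3) - 0 = -3
d = sqrt(15² + (-3)²) = sqrt(225 + 9) = sqrt(234) = 15.30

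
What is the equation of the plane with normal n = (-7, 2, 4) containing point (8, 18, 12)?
d = n·P = (-7)(8) + (2)(18) + (4)(12) = 28
Plane: -7x + 2y + 4z = 28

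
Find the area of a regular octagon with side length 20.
For a regular 8-gon with side length s = 20:
Apothem a = s / (2*tan(pi/8)) = 20 / (2*tan(pi/8)) ≈ 24.1421
Perimeter P = 8 * 20 = 160
Area = (1/2) * P * a = (1/2) * 160 * 24.1421 = 1931.37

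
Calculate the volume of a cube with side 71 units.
Volume = s³
Volume = 71³
Volume = 357911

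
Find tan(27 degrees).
tan(27 degrees) = 0.5095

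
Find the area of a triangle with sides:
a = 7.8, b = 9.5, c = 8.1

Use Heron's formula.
s = (a+b+c)/2 = (7.8+9.5+8.1)/2 = 12.7
A = √(s(s-a)(s-b)(s-c)) = √(12.7·4.9·3.2·4.6)
A = √916.026 = 30.27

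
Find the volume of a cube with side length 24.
Volume = s³
Volume = 24³
Volume = 13824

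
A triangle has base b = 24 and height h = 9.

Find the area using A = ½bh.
A = ½·24·9 = 108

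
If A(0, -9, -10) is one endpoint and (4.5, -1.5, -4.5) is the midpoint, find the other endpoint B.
B = (2×4.5 - 0, 2×(-1.5) - (-9), 2×(-4.5) - (-10)) = (9, 6, 1)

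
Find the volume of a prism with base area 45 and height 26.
Volume = base area * height
Volume = 45 * 26
Volume = 1170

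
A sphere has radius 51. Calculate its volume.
Volume = (4/3) * pi * r³
Volume = (4/3) * pi * 51³
Volume = (4/3) * pi * 132651
Volume = 555647.21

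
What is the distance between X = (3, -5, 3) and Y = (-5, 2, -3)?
d = √[(-8)² + (7)² + (-6)²] = √149 = 12.21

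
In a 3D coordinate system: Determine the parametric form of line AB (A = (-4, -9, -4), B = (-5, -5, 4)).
Direction vector d = B - A = (-1, 4, 8)
x = -4 - t, y = -9 + 4t, z = -4 + 8t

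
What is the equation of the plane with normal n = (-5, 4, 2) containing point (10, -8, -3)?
d = n·P = (-5)(10) + (4)(-8) + (2)(-3) = -88
Plane: -5x + 4y + 2z = -88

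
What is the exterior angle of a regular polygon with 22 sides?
Exterior angle of a regular n-gon = 360/n
Exterior angle = 360/22
Exterior angle = 16.36 degrees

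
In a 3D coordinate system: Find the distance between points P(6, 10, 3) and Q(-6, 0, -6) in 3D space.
d = √[(-12)² + (-10)² + (-9)²] = √325 = 18.03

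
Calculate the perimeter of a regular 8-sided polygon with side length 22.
Perimeter = number of sides * side length
Perimeter = 8 * 22
Perimeter = 176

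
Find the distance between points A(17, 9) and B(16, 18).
Using the distance formula: d = sqrt((x₂-x₁)² + (y₂-y₁)²)
dx = 16 - 17 = -1
dy = 18 - 9 = 9
d = sqrt((-1)² + 9²) = sqrt(1 + 81) = sqrt(82) = 9.06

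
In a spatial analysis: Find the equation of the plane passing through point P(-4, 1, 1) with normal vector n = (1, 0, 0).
d = n·P = (1)(-4) + (0)(1) + (0)(1) = -4
Plane: x = -4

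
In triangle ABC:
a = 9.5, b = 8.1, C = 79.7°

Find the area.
Using A = ½ab·sin(C):
A = ½·9.5·8.1·sin(79.7°) = ½·76.95·0.983885 = 37.85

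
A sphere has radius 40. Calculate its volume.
Volume = (4/3) * pi * r³
Volume = (4/3) * pi * 40³
Volume = (4/3) * pi * 64000
Volume = 268082.57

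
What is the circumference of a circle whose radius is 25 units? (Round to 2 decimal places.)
Circumference = 2 * pi * r
Circumference = 2 * pi * 25
Circumference = 157.08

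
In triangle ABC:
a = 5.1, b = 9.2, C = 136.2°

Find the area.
Using A = ½ab·sin(C):
A = ½·5.1·9.2·sin(136.2°) = ½·46.92·0.692143 = 16.24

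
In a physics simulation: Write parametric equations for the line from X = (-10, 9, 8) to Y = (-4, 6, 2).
Direction vector d = Y - X = (6, -3, -6)
x = -10 + 6t, y = 9 - 3t, z = 8 - 6t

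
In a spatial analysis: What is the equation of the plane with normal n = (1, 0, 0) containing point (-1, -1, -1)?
d = n·P = (1)(-1) + (0)(-1) + (0)(-1) = -1
Plane: x = -1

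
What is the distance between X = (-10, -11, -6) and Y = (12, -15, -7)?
d = √[(22)² + (-4)² + (-1)²] = √501 = 22.38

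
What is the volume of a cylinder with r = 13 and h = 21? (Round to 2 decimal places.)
Volume = pi * r² * h
Volume = pi * 13² * 21
Volume = pi * 169 * 21
Volume = pi * 3549
Volume = 11149.51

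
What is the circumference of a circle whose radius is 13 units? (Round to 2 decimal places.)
Circumference = 2 * pi * r
Circumference = 2 * pi * 13
Circumference = 81.68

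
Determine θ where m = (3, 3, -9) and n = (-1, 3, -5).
m·n = 51, |m|² = 99, |n|² = 35
cos θ = 51/√3465 ≈ 0.8664
θ ≈ 29.96°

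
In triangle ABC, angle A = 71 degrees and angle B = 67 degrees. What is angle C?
Sum of angles in a triangle = 180 degrees
Third angle = 180 - 71 - 67
Third angle = 42 degrees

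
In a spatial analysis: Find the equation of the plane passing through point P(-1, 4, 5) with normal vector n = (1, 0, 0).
d = n·P = (1)(-1) + (0)(4) + (0)(5) = -1
Plane: x = -1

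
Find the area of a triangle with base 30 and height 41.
Area = (1/2) * base * height
Area = (1/2) * 30 * 41
Area = 615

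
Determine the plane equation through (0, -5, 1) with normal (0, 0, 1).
d = n·P = (0)(0) + (0)(-5) + (1)(1) = 1
Plane: z = 1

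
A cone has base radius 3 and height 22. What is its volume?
Volume = (1/3) * pi * r² * h
Volume = (1/3) * pi * 3² * 22
Volume = (1/3) * pi * 9 * 22
Volume = (1/3) * pi * 198
Volume = 207.35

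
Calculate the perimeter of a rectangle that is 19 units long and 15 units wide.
Perimeter = 2 * (length + width)
Perimeter = 2 * (19 + 15)
Perimeter = 2 * 34
Perimeter = 68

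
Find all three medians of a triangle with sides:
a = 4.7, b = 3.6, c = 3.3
Using m_x = ½√(2y² + 2z² - x²):
m_a = ½√(2·3.6² + 2·3.3² - 4.7²) = ½√25.61 = 2.53
m_b = ½√(2·4.7² + 2·3.3² - 3.6²) = ½√53 = 3.64
m_c = ½√(2·4.7² + 2·3.6² - 3.3²) = ½√59.21 = 3.847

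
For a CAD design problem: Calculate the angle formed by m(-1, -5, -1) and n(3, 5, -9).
m·n = -19, |m|² = 27, |n|² = 115
cos θ = -19/√3105 ≈ -0.341
θ ≈ 109.9°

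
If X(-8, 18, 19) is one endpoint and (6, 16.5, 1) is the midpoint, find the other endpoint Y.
Y = (2×6 - (-8), 2×16.5 - 18, 2×1 - 19) = (20, 15, -17)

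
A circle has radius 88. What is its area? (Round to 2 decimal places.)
Area = pi * r²
Area = pi * 88²
Area = pi * 7744
Area = 24328.49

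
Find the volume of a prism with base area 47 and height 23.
Volume = base area * height
Volume = 47 * 23
Volume = 1081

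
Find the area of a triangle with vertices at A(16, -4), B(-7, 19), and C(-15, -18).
Using the coordinate formula: Area = (1/2)|x₁(y₂-y₃) + x₂(y₃-y₁) + x₃(y₁-y₂)|
Area = (1/2)|16(19-(-18)) + (-7)((-18)-(-4)) + (-15)((-4)-19)|
Area = (1/2)|16*37 + (-7)*(-14) + (-15)*(-23)|
Area = (1/2)|592 + 98 + 345|
Area = (1/2)*1035 = 517.50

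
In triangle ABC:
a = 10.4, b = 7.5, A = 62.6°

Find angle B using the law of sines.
sin(B)/b = sin(A)/a
sin(B) = b·sin(A)/a = 7.5·sin(62.6°)/10.4 = 0.640251
B = arcsin(0.640251) = 39.81°  (b ≤ a, so B ≤ A and the acute solution is unique)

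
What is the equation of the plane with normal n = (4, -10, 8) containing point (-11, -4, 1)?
d = n·P = (4)(-11) + (-10)(-4) + (8)(1) = 4
Plane: 4x - 10y + 8z = 4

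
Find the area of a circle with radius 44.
Area = pi * r²
Area = pi * 44²
Area = pi * 1936
Area = 6082.12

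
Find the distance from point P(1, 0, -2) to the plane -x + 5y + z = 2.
d = |(-1)(1) + 5(0) + 1(-2) - (2)| / √((-1)² + 5² + 1²) = 5/√27 = 0.9623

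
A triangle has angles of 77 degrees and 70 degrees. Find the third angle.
Sum of angles in a triangle = 180 degrees
Third angle = 180 - 77 - 70
Third angle = 33 degrees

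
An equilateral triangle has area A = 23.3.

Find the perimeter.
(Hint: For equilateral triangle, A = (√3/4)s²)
A = (√3/4)s²  →  s² = 4A/√3 = 4·23.3/√3 = 53.809
s = 7.33546
Perimeter = 3s = 22.01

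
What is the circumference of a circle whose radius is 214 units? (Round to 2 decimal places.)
Circumference = 2 * pi * r
Circumference = 2 * pi * 214
Circumference = 1344.60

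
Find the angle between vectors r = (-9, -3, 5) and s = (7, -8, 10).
r·s = 11, |r|² = 115, |s|² = 213
cos θ = 11/√24495 ≈ 0.07028
θ ≈ 85.97°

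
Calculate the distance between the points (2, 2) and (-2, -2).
Using the distance formula: d = sqrt((x₂-x₁)² + (y₂-y₁)²)
dx = (-2) - 2 = -4
dy = (-2) - 2 = -4
d = sqrt((-4)² + (-4)²) = sqrt(16 + 16) = sqrt(32) = 5.66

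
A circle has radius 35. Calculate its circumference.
Circumference = 2 * pi * r
Circumference = 2 * pi * 35
Circumference = 219.91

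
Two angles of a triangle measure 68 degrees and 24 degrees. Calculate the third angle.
Sum of angles in a triangle = 180 degrees
Third angle = 180 - 68 - 24
Third angle = 88 degrees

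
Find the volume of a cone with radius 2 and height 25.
Volume = (1/3) * pi * r² * h
Volume = (1/3) * pi * 2² * 25
Volume = (1/3) * pi * 4 * 25
Volume = (1/3) * pi * 100
Volume = 104.72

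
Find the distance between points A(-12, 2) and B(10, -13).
Using the distance formula: d = sqrt((x₂-x₁)² + (y₂-y₁)²)
dx = 10 - (-12) = 22
dy = (-13) - 2 = -15
d = sqrt(22² + (-15)²) = sqrt(484 + 225) = sqrt(709) = 26.63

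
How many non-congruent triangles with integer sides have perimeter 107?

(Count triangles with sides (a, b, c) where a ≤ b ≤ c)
With a ≤ b ≤ c and a + b + c = 107, the triangle inequality a + b > c gives c < 107/2, so c ≤ 53.
Iterate a from 1 to ⌊p/3⌋ = 35; for each a, b ranges from a to ⌊(p−a)/2⌋ with c = p − a − b, keeping only c ≥ b.
Triples: (1, 53, 53), (2, 52, 53), (3, 51, 53), …
Count = 252 triangles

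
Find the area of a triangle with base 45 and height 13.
Area = (1/2) * base * height
Area = (1/2) * 45 * 13
Area = 292.50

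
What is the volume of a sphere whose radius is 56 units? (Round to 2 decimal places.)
Volume = (4/3) * pi * r³
Volume = (4/3) * pi * 56³
Volume = (4/3) * pi * 175616
Volume = 735618.58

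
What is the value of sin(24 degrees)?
sin(24 degrees) = 0.4067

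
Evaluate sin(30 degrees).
sin(30 degrees) = 1/2
Decimal approximation: 0.5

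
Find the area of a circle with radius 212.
Area = pi * r²
Area = pi * 212²
Area = pi * 44944
Area = 141195.74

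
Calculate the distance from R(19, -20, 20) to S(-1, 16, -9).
d = √[(-20)² + (36)² + (-29)²] = √2537 = 50.37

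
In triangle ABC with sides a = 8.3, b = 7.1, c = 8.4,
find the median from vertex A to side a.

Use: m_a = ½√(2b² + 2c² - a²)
m_a = ½√(2·7.1² + 2·8.4² - 8.3²)
m_a = ½√(100.82 + 141.12 - 68.89) = ½√173.05 = 6.577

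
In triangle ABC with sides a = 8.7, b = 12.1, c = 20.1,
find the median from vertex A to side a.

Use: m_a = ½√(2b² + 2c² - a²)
m_a = ½√(2·12.1² + 2·20.1² - 8.7²)
m_a = ½√(292.82 + 808.02 - 75.69) = ½√1025.15 = 16.01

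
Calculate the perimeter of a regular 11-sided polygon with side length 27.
Perimeter = number of sides * side length
Perimeter = 11 * 27
Perimeter = 297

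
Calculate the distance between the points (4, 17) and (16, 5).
Using the distance formula: d = sqrt((x₂-x₁)² + (y₂-y₁)²)
dx = 16 - 4 = 12
dy = 5 - 17 = -12
d = sqrt(12² + (-12)²) = sqrt(144 + 144) = sqrt(288) = 16.97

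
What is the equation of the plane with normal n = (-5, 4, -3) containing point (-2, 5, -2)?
d = n·P = (-5)(-2) + (4)(5) + (-3)(-2) = 36
Plane: -5x + 4y - 3z = 36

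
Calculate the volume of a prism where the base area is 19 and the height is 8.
Volume = base area * height
Volume = 19 * 8
Volume = 152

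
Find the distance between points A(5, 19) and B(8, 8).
Using the distance formula: d = sqrt((x₂-x₁)² + (y₂-y₁)²)
dx = 8 - 5 = 3
dy = 8 - 19 = -11
d = sqrt(3² + (-11)²) = sqrt(9 + 121) = sqrt(130) = 11.40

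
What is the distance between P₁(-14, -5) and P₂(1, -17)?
Using the distance formula: d = sqrt((x₂-x₁)² + (y₂-y₁)²)
dx = 1 - (-14) = 15
dy = (-17) - (-5) = -12
d = sqrt(15² + (-12)²) = sqrt(225 + 144) = sqrt(369) = 19.21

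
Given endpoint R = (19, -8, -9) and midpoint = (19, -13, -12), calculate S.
S = (2×19 - 19, 2×(-13) - (-8), 2×(-12) - (-9)) = (19, -18, -15)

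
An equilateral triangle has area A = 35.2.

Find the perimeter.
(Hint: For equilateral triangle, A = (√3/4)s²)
A = (√3/4)s²  →  s² = 4A/√3 = 4·35.2/√3 = 81.2909
s = 9.01615
Perimeter = 3s = 27.05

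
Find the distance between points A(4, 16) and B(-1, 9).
Using the distance formula: d = sqrt((x₂-x₁)² + (y₂-y₁)²)
dx = (-1) - 4 = -5
dy = 9 - 16 = -7
d = sqrt((-5)² + (-7)²) = sqrt(25 + 49) = sqrt(74) = 8.60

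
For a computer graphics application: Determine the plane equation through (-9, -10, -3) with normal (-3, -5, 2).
d = n·P = (-3)(-9) + (-5)(-10) + (2)(-3) = 71
Plane: -3x - 5y + 2z = 71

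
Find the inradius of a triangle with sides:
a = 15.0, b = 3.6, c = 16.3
s = (a+b+c)/2 = (15.0+3.6+16.3)/2 = 17.45
Area = √(s(s-a)(s-b)(s-c)) = √(17.45·2.45·13.85·1.15) = 26.0948
r = Area/s = 26.0948/17.45 = 1.495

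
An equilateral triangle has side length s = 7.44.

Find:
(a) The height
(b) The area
(a) Height h = s·√3/2 = 7.44·√3/2 = 6.443
(b) Area = (√3/4)·s² = (√3/4)·7.44² = (√3/4)·55.3536 = 23.97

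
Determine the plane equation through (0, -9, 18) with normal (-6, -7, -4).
d = n·P = (-6)(0) + (-7)(-9) + (-4)(18) = -9
Plane: -6x - 7y - 4z = -9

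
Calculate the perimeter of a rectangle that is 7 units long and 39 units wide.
Perimeter = 2 * (length + width)
Perimeter = 2 * (7 + 39)
Perimeter = 2 * 46
Perimeter = 92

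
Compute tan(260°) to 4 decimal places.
tan(260 degrees) = 5.6713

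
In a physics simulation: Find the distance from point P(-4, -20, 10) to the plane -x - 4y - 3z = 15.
d = |(-1)(-4) + (-4)(-20) + (-3)(10) - (15)| / √((-1)² + (-4)² + (-3)²) = 39/√26 = 7.649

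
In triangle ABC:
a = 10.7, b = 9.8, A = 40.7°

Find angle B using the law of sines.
sin(B)/b = sin(A)/a
sin(B) = b·sin(A)/a = 9.8·sin(40.7°)/10.7 = 0.597249
B = arcsin(0.597249) = 36.67°  (b ≤ a, so B ≤ A and the acute solution is unique)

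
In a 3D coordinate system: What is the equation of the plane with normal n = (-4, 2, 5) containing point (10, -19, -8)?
d = n·P = (-4)(10) + (2)(-19) + (5)(-8) = -118
Plane: -4x + 2y + 5z = -118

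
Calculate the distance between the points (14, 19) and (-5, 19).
Using the distance formula: d = sqrt((x₂-x₁)² + (y₂-y₁)²)
dx = (-5) - 14 = -19
dy = 19 - 19 = 0
d = sqrt((-19)² + 0²) = sqrt(361 + 0) = sqrt(361) = 19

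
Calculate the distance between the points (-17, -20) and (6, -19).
Using the distance formula: d = sqrt((x₂-x₁)² + (y₂-y₁)²)
dx = 6 - (-17) = 23
dy = (-19) - (-20) = 1
d = sqrt(23² + 1²) = sqrt(529 + 1) = sqrt(530) = 23.02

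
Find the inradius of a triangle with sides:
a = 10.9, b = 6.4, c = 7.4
s = (a+b+c)/2 = (10.9+6.4+7.4)/2 = 12.35
Area = √(s(s-a)(s-b)(s-c)) = √(12.35·1.45·5.95·4.95) = 22.9656
r = Area/s = 22.9656/12.35 = 1.86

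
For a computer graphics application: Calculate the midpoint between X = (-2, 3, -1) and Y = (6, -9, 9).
Midpoint = ((-2+6)/2, (3-9)/2, (-1+9)/2) = (2, -3, 4)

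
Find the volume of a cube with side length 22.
Volume = s³
Volume = 22³
Volume = 10648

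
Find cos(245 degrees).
cos(245 degrees) = -0.4226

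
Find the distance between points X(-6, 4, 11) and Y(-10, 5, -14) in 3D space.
d = √[(-4)² + (1)² + (-25)²] = √642 = 25.34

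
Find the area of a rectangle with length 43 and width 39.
Area = length * width
Area = 43 * 39
Area = 1677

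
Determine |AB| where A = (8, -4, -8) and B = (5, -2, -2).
d = √[(-3)² + (2)² + (6)²] = √49 = 7.0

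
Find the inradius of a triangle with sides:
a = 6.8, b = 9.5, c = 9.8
s = (a+b+c)/2 = (6.8+9.5+9.8)/2 = 13.05
Area = √(s(s-a)(s-b)(s-c)) = √(13.05·6.25·3.55·3.25) = 30.6762
r = Area/s = 30.6762/13.05 = 2.351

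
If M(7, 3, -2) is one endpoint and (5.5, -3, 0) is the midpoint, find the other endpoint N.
N = (2×5.5 - 7, 2×(-3) - 3, 2×0 - (-2)) = (4, -9, 2)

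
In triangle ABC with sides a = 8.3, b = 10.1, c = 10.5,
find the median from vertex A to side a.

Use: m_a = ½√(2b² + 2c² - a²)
m_a = ½√(2·10.1² + 2·10.5² - 8.3²)
m_a = ½√(204.02 + 220.5 - 68.89) = ½√355.63 = 9.429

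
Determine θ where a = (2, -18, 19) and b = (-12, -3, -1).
a·b = 11, |a|² = 689, |b|² = 154
cos θ = 11/√106106 ≈ 0.03377
θ ≈ 88.06°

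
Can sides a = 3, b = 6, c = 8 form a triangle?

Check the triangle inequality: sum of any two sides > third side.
Yes, triangle inequality satisfied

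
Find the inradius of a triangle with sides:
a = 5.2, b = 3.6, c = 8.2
s = (a+b+c)/2 = (5.2+3.6+8.2)/2 = 8.5
Area = √(s(s-a)(s-b)(s-c)) = √(8.5·3.3·4.9·0.3) = 6.42133
r = Area/s = 6.42133/8.5 = 0.7555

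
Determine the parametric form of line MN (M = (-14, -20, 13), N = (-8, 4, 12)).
Direction vector d = N - M = (6, 24, -1)
x = -14 + 6t, y = -20 + 24t, z = 13 - t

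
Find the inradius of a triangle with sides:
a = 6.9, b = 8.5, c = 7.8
s = (a+b+c)/2 = (6.9+8.5+7.8)/2 = 11.6
Area = √(s(s-a)(s-b)(s-c)) = √(11.6·4.7·3.1·3.8) = 25.3426
r = Area/s = 25.3426/11.6 = 2.185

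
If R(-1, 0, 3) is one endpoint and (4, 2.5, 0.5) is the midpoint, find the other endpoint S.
S = (2×4 - (-1), 2×2.5 - 0, 2×0.5 - 3) = (9, 5, -2)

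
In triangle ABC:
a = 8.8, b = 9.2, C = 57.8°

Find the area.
Using A = ½ab·sin(C):
A = ½·8.8·9.2·sin(57.8°) = ½·80.96·0.846193 = 34.25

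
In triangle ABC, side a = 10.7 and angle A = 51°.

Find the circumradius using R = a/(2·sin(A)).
R = a/(2·sin(A)) = 10.7/(2·sin(51°))
R = 10.7/(2·0.777146) = 10.7/1.554292 = 6.884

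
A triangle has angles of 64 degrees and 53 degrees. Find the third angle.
Sum of angles in a triangle = 180 degrees
Third angle = 180 - 64 - 53
Third angle = 63 degrees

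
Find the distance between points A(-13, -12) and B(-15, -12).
Using the distance formula: d = sqrt((x₂-x₁)² + (y₂-y₁)²)
dx = (-15) - (-13) = -2
dy = (-12) - (-12) = 0
d = sqrt((-2)² + 0²) = sqrt(4 + 0) = sqrt(4) = 2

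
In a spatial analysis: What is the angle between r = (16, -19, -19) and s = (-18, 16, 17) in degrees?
r·s = -915, |r|² = 978, |s|² = 869
cos θ = -915/√849882 ≈ -0.9925
θ ≈ 173.0°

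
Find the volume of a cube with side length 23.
Volume = s³
Volume = 23³
Volume = 12167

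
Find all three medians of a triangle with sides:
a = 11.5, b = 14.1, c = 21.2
Using m_x = ½√(2y² + 2z² - x²):
m_a = ½√(2·14.1² + 2·21.2² - 11.5²) = ½√1164.25 = 17.06
m_b = ½√(2·11.5² + 2·21.2² - 14.1²) = ½√964.57 = 15.53
m_c = ½√(2·11.5² + 2·14.1² - 21.2²) = ½√212.68 = 7.292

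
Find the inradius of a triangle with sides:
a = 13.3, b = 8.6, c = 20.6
s = (a+b+c)/2 = (13.3+8.6+20.6)/2 = 21.25
Area = √(s(s-a)(s-b)(s-c)) = √(21.25·7.95·12.65·0.65) = 37.2705
r = Area/s = 37.2705/21.25 = 1.754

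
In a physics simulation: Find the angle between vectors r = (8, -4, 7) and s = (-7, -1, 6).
r·s = -10, |r|² = 129, |s|² = 86
cos θ = -10/√11094 ≈ -0.09494
θ ≈ 95.45°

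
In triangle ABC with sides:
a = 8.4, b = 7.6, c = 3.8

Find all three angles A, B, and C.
By the law of cosines:
cos(A) = (b² + c² - a²)/(2bc) = 0.028393  →  A = 88.37°
cos(B) = (a² + c² - b²)/(2ac) = 0.426692  →  B = 64.74°
cos(C) = (a² + b² - c²)/(2ab) = 0.891917  →  C = 26.88°
Check: A + B + C = 180.0° ✓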